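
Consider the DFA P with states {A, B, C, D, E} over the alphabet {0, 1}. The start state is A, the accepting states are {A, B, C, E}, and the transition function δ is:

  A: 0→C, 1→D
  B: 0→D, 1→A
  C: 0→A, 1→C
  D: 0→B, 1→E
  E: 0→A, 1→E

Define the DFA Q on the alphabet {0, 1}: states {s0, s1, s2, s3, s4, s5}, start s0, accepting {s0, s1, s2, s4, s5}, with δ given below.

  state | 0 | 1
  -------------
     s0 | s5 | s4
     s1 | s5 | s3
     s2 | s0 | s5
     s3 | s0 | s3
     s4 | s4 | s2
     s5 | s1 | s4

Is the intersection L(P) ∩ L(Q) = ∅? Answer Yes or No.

The empty string ε is accepted by both P and Q.
Hence L(P) ∩ L(Q) ≠ ∅.

No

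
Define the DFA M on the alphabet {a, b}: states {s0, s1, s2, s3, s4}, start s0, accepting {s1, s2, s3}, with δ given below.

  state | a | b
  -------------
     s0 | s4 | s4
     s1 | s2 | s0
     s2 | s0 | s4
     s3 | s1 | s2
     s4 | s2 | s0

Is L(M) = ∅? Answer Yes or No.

The string aa is accepted: the run s0 → s4 → s2 ends in the accepting state s2.
Since at least one string is accepted, L(M) is not empty.

No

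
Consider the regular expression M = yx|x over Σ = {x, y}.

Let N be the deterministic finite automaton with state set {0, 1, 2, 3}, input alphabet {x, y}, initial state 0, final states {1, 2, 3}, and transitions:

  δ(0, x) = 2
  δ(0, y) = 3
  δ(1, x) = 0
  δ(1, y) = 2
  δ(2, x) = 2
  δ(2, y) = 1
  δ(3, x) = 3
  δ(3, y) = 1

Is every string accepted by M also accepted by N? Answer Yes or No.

Converting the expression M to a DFA (subset construction, then merging equivalent states) gives the minimal DFA with states {m0, m1, m2, m3}, start state m0, accepting states {m1} and transitions m0: x→m1, y→m2; m1: x→m3, y→m3; m2: x→m1, y→m3; m3: x→m3, y→m3.
Exploring the product automaton M × N from the start pair (m0, 0), following both machines on each input symbol, reaches 8 state pairs: (m0, 0), (m1, 2), (m2, 3), (m3, 2), (m3, 1), (m1, 3), (m3, 0), (m3, 3).
M accepts in {m1} and N accepts in {1, 2, 3}. The reachable pairs whose M-component is accepting are (m1, 2), (m1, 3); in each of them the N-component is accepting too, so the product for L(M) \ L(N) (M-component accepting, N-component rejecting) has no reachable accepting pair and the difference is empty.
Hence every string in L(M) is also in L(N).

Yes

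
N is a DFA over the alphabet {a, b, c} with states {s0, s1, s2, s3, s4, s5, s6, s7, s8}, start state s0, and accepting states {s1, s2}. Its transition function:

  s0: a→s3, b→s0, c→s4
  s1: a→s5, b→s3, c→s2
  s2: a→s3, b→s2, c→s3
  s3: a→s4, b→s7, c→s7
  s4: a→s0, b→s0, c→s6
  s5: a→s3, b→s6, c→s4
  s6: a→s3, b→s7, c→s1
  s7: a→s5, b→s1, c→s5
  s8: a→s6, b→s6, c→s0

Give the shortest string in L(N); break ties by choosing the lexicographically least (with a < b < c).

abb

A breadth-first search from s0 reaches an accepting state first via the path s0 → s3 → s7 → s1 on input abb.
No string of length < 3 is accepted (BFS exhausts all shorter strings without reaching an accepting state), and abb is the lexicographically least accepting string of length 3.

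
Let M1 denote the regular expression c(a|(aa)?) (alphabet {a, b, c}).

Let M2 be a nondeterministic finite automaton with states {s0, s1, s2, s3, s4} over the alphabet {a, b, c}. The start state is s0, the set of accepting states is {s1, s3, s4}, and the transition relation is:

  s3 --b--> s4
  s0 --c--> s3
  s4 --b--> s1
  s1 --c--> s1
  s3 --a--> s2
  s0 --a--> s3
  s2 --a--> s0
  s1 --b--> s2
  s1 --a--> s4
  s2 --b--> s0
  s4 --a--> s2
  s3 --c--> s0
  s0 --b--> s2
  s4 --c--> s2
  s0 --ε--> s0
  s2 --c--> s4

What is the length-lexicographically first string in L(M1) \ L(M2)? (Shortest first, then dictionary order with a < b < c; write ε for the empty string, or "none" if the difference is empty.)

ca

The string ca is accepted by M1 but not by M2.
No shorter string lies in the difference, and ca is the lexicographically first length-2 string in L(M1) \ L(M2).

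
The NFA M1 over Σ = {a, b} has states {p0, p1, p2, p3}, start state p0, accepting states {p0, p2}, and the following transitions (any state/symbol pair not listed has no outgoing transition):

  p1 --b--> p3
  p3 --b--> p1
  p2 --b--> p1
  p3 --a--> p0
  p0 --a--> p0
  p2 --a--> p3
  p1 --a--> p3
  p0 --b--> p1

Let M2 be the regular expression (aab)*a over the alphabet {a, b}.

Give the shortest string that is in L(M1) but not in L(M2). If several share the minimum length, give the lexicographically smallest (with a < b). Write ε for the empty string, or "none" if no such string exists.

ε

The empty string ε is accepted by M1 but not by M2.
Since ε is the unique shortest string, it is the required witness.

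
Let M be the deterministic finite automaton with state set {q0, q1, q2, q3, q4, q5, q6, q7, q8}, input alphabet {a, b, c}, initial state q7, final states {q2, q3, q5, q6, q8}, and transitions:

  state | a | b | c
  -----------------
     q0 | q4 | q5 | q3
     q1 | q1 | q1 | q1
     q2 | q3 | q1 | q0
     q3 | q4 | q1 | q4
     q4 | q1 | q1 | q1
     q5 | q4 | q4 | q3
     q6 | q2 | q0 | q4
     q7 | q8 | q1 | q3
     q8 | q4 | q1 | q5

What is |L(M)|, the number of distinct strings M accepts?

4

The useful subgraph on states {q3, q5, q7, q8} is acyclic, so L(M) is finite; the longest accepting path visits 4 useful states, giving maximum string length 3.
Counting accepting paths from q7 by length: 2 of length 1, 1 of length 2, 1 of length 3. Total 4.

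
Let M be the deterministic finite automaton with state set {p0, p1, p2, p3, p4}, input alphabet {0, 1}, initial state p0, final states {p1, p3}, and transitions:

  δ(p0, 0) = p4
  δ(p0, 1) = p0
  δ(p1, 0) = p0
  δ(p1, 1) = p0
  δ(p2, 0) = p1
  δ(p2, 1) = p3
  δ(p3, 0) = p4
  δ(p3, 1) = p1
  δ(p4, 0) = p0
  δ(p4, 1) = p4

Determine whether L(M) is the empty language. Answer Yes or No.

Yes

The states reachable from the start state are {p0, p4}.
None of the accepting states {p1, p3} is reachable, so no string is accepted and L(M) = ∅.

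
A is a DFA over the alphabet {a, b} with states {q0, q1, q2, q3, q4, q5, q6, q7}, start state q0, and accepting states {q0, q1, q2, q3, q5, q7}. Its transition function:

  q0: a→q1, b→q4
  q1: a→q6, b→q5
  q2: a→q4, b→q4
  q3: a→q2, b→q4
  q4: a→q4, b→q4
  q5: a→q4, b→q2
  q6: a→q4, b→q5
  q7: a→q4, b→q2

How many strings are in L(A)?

The useful subgraph on states {q0, q1, q2, q5, q6} is acyclic, so L(A) is finite; the longest accepting path visits 5 useful states, giving maximum string length 4.
Counting accepting paths from q0 by length: 1 of length 0, 1 of length 1, 1 of length 2, 2 of length 3, 1 of length 4. Total 6.

6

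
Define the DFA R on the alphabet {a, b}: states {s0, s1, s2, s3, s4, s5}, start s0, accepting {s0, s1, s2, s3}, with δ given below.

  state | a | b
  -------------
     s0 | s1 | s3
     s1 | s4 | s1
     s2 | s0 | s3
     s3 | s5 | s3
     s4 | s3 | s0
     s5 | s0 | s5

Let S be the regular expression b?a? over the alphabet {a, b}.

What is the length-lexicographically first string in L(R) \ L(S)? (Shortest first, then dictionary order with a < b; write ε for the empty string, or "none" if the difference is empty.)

ab

The string ab is accepted by R but not by S.
No shorter string lies in the difference, and ab is the lexicographically first length-2 string in L(R) \ L(S).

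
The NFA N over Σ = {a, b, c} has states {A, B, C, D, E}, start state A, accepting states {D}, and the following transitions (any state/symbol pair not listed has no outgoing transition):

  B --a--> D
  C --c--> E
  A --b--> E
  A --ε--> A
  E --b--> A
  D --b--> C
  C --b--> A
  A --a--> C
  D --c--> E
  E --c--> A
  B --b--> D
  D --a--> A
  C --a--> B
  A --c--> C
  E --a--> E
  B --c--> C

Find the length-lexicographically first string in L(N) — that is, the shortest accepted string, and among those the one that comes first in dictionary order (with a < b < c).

aaa

A breadth-first search from A reaches an accepting state first via the path A → C → B → D on input aaa.
No string of length < 3 is accepted (BFS exhausts all shorter strings without reaching an accepting state), and aaa is the lexicographically least accepting string of length 3.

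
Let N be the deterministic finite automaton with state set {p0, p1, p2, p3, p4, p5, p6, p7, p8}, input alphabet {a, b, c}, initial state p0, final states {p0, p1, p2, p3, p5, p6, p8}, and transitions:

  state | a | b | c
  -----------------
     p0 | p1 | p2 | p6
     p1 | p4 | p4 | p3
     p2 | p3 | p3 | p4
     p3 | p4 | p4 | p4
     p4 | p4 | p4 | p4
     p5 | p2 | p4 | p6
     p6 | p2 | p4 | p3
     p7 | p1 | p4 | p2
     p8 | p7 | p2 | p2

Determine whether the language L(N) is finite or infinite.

The useful states (reachable from p0 and able to reach an accepting state) are {p0, p1, p2, p3, p6}.
Restricted to these states the transition graph has no cycle, so every accepting path has bounded length and L is finite.

finite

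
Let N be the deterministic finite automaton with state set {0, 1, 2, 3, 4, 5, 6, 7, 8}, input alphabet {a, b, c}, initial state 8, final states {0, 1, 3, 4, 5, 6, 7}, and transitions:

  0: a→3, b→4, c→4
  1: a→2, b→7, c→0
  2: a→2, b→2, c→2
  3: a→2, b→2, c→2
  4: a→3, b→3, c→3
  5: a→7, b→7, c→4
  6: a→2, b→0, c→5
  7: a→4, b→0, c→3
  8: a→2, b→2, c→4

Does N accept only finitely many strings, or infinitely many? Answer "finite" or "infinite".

The useful states (reachable from 8 and able to reach an accepting state) are {3, 4, 8}.
Restricted to these states the transition graph has no cycle, so every accepting path has bounded length and L is finite.

finite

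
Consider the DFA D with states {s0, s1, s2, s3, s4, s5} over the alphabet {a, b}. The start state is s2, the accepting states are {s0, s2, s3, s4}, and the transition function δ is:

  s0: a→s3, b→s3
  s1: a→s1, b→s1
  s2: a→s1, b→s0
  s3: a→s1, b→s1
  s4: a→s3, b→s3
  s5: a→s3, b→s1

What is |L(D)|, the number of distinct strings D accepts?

4

The useful subgraph on states {s0, s2, s3} is acyclic, so L(D) is finite; the longest accepting path visits 3 useful states, giving maximum string length 2.
Counting accepting paths from s2 by length: 1 of length 0, 1 of length 1, 2 of length 2. Total 4.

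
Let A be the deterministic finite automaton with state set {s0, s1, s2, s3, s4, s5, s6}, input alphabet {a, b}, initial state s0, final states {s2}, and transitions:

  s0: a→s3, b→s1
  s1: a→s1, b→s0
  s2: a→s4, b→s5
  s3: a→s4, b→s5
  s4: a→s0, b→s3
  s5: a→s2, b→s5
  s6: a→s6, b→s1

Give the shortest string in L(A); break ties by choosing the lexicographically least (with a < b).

A breadth-first search from s0 reaches an accepting state first via the path s0 → s3 → s5 → s2 on input aba.
No string of length < 3 is accepted (BFS exhausts all shorter strings without reaching an accepting state), and aba is the lexicographically least accepting string of length 3.

aba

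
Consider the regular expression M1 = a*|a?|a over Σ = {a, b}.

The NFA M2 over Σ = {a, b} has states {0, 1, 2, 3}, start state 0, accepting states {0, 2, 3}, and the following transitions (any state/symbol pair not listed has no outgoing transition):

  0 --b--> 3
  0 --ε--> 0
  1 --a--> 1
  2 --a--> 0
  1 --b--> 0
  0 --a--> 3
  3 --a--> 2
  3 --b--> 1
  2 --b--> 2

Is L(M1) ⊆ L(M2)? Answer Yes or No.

Yes

Converting the expression M1 to a DFA (subset construction, then merging equivalent states) gives the minimal DFA with states {r0, r1}, start state r0, accepting states {r0} and transitions r0: a→r0, b→r1; r1: a→r1, b→r1.
Exploring the product automaton M1 × M2 from the start pair (r0, 0), following both machines on each input symbol, reaches 7 state pairs: (r0, 0), (r0, 3), (r1, 3), (r0, 2), (r1, 1), (r1, 2), (r1, 0).
M1 accepts in {r0} and M2 accepts in {0, 2, 3}. The reachable pairs whose M1-component is accepting are (r0, 0), (r0, 3), (r0, 2); in each of them the M2-component is accepting too, so the product for L(M1) \ L(M2) (M1-component accepting, M2-component rejecting) has no reachable accepting pair and the difference is empty.
Hence every string in L(M1) is also in L(M2).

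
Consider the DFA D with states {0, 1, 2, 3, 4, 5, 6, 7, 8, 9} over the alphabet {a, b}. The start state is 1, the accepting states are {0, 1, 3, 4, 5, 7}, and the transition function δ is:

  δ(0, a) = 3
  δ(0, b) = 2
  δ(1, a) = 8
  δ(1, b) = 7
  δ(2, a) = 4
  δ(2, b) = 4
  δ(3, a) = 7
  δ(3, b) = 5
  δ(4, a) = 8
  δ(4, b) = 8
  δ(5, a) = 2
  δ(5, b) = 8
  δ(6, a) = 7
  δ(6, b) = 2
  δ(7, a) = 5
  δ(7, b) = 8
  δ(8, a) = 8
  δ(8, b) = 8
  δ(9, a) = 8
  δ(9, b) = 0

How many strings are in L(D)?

5

The useful subgraph on states {1, 2, 4, 5, 7} is acyclic, so L(D) is finite; the longest accepting path visits 5 useful states, giving maximum string length 4.
Counting accepting paths from 1 by length: 1 of length 0, 1 of length 1, 1 of length 2, 2 of length 4. Total 5.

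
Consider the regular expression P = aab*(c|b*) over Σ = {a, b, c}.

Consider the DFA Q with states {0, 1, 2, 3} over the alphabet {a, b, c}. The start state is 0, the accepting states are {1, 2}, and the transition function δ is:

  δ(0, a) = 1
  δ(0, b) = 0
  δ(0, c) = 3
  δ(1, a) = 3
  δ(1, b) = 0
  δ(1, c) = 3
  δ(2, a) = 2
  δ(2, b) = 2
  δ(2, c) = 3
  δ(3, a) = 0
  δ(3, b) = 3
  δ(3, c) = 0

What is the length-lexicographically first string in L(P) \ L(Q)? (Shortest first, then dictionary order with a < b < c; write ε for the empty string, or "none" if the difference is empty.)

aa

The string aa is accepted by P but not by Q.
No shorter string lies in the difference, and aa is the lexicographically first length-2 string in L(P) \ L(Q).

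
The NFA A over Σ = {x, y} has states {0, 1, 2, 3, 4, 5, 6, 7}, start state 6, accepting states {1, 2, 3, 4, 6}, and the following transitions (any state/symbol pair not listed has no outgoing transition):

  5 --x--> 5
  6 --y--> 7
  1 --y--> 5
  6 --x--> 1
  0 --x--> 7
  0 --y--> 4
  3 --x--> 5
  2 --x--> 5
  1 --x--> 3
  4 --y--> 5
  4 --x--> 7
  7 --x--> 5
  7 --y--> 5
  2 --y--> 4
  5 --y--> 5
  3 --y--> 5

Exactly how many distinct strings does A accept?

3

The useful subgraph on states {1, 3, 6} is acyclic, so L(A) is finite; the longest accepting path visits 3 useful states, giving maximum string length 2.
Counting accepting paths from 6 by length: 1 of length 0, 1 of length 1, 1 of length 2. Total 3.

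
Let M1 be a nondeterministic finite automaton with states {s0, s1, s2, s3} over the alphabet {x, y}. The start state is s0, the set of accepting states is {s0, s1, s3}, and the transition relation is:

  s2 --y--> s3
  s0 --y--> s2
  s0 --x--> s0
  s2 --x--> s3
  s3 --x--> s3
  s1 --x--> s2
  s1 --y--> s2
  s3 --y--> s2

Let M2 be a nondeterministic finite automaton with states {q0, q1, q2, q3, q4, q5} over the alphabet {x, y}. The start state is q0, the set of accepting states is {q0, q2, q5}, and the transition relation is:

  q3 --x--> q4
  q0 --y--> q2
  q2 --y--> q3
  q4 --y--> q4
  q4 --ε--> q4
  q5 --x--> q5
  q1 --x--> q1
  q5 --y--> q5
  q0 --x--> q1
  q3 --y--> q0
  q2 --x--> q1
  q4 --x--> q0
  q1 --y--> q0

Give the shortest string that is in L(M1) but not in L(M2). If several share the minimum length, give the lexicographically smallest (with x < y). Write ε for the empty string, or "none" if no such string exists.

The string x is accepted by M1 but not by M2.
No shorter string lies in the difference, and x is the lexicographically first length-1 string in L(M1) \ L(M2).

x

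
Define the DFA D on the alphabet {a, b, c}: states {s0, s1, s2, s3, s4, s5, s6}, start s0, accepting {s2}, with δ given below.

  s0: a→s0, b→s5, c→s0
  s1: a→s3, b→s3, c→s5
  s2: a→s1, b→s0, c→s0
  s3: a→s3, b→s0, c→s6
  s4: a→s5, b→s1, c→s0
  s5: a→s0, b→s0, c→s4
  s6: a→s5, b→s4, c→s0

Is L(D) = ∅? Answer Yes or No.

Yes

The states reachable from the start state are {s0, s1, s3, s4, s5, s6}.
None of the accepting states {s2} is reachable, so no string is accepted and L(D) = ∅.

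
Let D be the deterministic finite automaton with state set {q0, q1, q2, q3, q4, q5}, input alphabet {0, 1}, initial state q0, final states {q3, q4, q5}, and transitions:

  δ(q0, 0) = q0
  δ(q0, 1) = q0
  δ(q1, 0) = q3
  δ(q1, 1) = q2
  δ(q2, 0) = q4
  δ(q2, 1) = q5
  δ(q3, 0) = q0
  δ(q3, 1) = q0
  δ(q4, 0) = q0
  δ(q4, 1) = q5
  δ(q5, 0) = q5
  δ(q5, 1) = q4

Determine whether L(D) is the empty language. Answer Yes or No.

Yes

The states reachable from the start state are {q0}.
None of the accepting states {q3, q4, q5} is reachable, so no string is accepted and L(D) = ∅.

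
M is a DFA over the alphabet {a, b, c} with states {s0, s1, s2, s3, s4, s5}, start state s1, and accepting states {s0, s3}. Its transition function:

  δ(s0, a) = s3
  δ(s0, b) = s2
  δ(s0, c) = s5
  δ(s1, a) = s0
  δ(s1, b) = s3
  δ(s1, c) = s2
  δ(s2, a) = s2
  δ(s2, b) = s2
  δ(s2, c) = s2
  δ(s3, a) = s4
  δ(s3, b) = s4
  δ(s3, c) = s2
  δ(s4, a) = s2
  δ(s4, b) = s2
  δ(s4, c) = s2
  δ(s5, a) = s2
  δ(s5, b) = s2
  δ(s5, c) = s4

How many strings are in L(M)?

3

The useful subgraph on states {s0, s1, s3} is acyclic, so L(M) is finite; the longest accepting path visits 3 useful states, giving maximum string length 2.
Counting accepting paths from s1 by length: 2 of length 1, 1 of length 2. Total 3.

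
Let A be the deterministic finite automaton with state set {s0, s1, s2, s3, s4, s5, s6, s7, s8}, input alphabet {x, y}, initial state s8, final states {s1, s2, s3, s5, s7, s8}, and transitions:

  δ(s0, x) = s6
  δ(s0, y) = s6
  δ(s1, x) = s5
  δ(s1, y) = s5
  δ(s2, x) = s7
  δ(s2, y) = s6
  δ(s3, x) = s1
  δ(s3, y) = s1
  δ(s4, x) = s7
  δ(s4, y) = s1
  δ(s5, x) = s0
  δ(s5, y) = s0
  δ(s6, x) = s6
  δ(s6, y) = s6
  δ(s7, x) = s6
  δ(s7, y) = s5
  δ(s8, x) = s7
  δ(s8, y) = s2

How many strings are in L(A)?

6

The useful subgraph on states {s2, s5, s7, s8} is acyclic, so L(A) is finite; the longest accepting path visits 4 useful states, giving maximum string length 3.
Counting accepting paths from s8 by length: 1 of length 0, 2 of length 1, 2 of length 2, 1 of length 3. Total 6.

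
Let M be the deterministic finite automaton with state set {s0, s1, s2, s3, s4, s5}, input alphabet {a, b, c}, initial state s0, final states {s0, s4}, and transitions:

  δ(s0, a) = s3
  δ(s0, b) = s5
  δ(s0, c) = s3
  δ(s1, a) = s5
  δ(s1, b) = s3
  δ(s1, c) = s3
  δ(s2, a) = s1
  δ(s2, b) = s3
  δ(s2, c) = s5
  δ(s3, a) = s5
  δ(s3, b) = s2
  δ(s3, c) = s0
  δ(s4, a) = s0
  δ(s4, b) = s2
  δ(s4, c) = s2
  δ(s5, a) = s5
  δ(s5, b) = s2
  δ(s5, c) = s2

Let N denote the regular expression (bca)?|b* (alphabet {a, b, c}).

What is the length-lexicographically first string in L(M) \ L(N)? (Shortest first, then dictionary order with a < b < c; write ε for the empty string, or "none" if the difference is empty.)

ac

The string ac is accepted by M but not by N.
No shorter string lies in the difference, and ac is the lexicographically first length-2 string in L(M) \ L(N).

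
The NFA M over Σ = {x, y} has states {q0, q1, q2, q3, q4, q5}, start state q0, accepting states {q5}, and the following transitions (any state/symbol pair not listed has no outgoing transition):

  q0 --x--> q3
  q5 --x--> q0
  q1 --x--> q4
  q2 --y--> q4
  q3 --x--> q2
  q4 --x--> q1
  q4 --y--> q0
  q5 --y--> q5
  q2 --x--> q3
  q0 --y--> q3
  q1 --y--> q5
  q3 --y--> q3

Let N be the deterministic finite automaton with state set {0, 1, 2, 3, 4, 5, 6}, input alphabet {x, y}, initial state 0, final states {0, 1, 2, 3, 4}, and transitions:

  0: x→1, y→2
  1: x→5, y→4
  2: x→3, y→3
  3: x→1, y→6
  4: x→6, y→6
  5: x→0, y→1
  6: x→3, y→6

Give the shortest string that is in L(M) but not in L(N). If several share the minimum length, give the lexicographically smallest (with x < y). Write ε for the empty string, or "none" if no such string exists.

yxyxy

The string yxyxy is accepted by M but not by N.
No shorter string lies in the difference, and yxyxy is the lexicographically first length-5 string in L(M) \ L(N).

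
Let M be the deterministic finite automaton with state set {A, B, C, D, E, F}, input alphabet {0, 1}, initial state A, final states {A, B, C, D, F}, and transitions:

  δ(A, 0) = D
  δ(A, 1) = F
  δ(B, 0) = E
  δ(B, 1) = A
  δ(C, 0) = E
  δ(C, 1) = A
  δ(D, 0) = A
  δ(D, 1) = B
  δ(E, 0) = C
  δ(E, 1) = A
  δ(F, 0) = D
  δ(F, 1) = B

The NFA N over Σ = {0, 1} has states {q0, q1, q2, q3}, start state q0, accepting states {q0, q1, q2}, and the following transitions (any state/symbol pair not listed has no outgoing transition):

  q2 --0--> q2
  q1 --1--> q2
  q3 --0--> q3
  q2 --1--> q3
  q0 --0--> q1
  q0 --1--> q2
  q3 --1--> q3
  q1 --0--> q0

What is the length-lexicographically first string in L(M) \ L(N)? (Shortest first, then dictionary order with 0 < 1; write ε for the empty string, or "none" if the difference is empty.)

The string 11 is accepted by M but not by N.
No shorter string lies in the difference, and 11 is the lexicographically first length-2 string in L(M) \ L(N).

11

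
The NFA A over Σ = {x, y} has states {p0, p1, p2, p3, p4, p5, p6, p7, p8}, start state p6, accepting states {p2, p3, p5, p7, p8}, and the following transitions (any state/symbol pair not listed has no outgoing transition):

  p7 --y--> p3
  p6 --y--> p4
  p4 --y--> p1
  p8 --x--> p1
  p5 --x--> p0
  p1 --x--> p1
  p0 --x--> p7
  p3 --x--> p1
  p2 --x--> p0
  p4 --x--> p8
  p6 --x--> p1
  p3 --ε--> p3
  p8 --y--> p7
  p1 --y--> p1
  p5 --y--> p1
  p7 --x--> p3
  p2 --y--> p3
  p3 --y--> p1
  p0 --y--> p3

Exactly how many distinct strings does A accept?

The useful subgraph on states {p3, p4, p6, p7, p8} is acyclic, so L(A) is finite; the longest accepting path visits 5 useful states, giving maximum string length 4.
Counting accepting paths from p6 by length: 1 of length 2, 1 of length 3, 2 of length 4. Total 4.

4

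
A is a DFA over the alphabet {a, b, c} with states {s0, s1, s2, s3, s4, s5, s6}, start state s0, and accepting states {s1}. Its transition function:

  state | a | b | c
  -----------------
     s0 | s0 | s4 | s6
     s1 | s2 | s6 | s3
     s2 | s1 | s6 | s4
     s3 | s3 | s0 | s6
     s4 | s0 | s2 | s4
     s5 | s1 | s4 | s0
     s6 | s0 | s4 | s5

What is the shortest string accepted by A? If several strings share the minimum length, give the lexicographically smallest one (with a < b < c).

A breadth-first search from s0 reaches an accepting state first via the path s0 → s4 → s2 → s1 on input bba.
No string of length < 3 is accepted (BFS exhausts all shorter strings without reaching an accepting state), and bba is the lexicographically least accepting string of length 3.

bba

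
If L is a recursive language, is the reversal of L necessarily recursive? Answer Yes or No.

Yes

Reverse the input on the tape and then run the decider for L; this halts and accepts exactly Lᴿ.
So the recursive languages are closed under reversal.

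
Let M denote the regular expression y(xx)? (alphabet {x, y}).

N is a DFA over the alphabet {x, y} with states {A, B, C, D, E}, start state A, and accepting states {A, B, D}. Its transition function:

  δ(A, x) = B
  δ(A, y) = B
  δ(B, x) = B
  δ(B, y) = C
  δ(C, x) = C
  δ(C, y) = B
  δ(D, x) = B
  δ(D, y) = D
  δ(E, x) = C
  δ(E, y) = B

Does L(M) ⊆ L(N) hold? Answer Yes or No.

Converting the expression M to a DFA (subset construction, then merging equivalent states) gives the minimal DFA with states {m0, m1, m2, m3, m4}, start state m0, accepting states {m2, m4} and transitions m0: x→m1, y→m2; m1: x→m1, y→m1; m2: x→m3, y→m1; m3: x→m4, y→m1; m4: x→m1, y→m1.
Exploring the product automaton M × N from the start pair (m0, A), following both machines on each input symbol, reaches 6 state pairs: (m0, A), (m1, B), (m2, B), (m1, C), (m3, B), (m4, B).
M accepts in {m2, m4} and N accepts in {A, B, D}. The reachable pairs whose M-component is accepting are (m2, B), (m4, B); in each of them the N-component is accepting too, so the product for L(M) \ L(N) (M-component accepting, N-component rejecting) has no reachable accepting pair and the difference is empty.
Hence every string in L(M) is also in L(N).

Yes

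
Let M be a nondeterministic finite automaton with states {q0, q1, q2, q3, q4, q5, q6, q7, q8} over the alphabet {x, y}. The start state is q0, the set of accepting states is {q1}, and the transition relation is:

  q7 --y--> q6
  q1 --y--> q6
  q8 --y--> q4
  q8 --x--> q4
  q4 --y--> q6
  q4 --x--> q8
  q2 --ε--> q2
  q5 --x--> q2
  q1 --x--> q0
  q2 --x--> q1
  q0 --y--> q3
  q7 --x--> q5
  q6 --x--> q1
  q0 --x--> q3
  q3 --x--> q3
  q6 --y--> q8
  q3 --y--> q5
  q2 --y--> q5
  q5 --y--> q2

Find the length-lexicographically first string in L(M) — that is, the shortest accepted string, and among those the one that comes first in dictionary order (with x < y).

A breadth-first search from q0 reaches an accepting state first via the path q0 → q3 → q5 → q2 → q1 on input xyxx.
No string of length < 4 is accepted (BFS exhausts all shorter strings without reaching an accepting state), and xyxx is the lexicographically least accepting string of length 4.

xyxx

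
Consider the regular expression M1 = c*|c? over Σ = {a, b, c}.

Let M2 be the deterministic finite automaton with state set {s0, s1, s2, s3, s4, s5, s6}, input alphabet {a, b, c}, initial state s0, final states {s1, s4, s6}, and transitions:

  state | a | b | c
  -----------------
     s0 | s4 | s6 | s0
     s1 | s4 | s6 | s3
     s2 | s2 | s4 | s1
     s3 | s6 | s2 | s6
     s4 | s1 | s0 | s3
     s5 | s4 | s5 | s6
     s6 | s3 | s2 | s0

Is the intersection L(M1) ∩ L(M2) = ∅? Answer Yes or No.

Converting the expression M1 to a DFA (subset construction, then merging equivalent states) gives the minimal DFA with states {r0, r1}, start state r0, accepting states {r0} and transitions r0: a→r1, b→r1, c→r0; r1: a→r1, b→r1, c→r1.
Exploring the product automaton M1 × M2 from the start pair (r0, s0), following both machines on each input symbol, reaches 7 state pairs: (r0, s0), (r1, s4), (r1, s6), (r1, s1), (r1, s0), (r1, s3), (r1, s2).
M1 accepts in {r0} and M2 accepts in {s1, s4, s6}; no reachable pair has both components accepting, so no string drives both machines to acceptance simultaneously and L(M1) ∩ L(M2) = ∅.
So no string is accepted by both, and the intersection is empty.

Yes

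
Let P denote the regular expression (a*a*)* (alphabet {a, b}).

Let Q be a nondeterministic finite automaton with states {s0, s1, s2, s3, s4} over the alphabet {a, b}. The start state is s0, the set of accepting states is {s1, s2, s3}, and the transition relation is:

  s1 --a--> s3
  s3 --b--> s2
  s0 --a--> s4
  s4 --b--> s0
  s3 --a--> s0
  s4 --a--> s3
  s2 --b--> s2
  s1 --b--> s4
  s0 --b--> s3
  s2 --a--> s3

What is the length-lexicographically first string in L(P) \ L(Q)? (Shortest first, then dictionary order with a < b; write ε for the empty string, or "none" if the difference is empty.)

The empty string ε is accepted by P but not by Q.
Since ε is the unique shortest string, it is the required witness.

ε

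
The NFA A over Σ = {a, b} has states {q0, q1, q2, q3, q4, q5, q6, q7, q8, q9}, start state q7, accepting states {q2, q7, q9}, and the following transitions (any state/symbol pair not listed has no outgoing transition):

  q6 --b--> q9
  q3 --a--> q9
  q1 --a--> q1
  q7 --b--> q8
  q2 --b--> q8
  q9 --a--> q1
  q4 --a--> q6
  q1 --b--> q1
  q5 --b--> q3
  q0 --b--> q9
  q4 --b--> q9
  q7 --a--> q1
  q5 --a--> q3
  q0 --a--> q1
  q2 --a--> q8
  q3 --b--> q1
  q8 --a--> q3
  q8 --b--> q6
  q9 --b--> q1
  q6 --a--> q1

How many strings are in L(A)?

The useful subgraph on states {q3, q6, q7, q8, q9} is acyclic, so L(A) is finite; the longest accepting path visits 4 useful states, giving maximum string length 3.
Counting accepting paths from q7 by length: 1 of length 0, 2 of length 3. Total 3.

3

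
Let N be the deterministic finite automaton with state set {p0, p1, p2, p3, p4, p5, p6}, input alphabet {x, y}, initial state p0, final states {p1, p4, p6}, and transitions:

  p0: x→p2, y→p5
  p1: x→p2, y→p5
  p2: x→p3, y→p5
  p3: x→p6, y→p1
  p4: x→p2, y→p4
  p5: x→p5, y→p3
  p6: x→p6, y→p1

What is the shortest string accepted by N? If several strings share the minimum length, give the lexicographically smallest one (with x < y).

A breadth-first search from p0 reaches an accepting state first via the path p0 → p2 → p3 → p6 on input xxx.
No string of length < 3 is accepted (BFS exhausts all shorter strings without reaching an accepting state), and xxx is the lexicographically least accepting string of length 3.

xxx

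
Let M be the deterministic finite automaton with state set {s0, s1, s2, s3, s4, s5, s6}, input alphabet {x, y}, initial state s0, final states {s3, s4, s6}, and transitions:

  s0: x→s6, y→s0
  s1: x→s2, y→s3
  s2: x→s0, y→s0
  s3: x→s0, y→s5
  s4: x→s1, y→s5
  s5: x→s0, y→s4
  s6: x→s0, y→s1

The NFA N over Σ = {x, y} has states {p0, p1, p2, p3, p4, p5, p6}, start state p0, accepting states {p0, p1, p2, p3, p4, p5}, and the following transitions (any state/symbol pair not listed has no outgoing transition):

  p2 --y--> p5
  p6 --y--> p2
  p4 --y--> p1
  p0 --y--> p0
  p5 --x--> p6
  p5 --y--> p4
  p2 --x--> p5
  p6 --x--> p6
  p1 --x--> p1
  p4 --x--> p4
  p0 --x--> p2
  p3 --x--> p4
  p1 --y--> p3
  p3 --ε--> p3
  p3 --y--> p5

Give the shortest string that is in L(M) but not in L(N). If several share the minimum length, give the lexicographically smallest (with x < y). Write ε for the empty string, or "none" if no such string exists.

xxx

The string xxx is accepted by M but not by N.
No shorter string lies in the difference, and xxx is the lexicographically first length-3 string in L(M) \ L(N).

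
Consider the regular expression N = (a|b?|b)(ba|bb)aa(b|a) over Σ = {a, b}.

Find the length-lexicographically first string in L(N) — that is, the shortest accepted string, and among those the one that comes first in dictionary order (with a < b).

baaaa

By inspection of the expression, no string of length less than 5 matches, and baaaa is the lexicographically first match of length 5.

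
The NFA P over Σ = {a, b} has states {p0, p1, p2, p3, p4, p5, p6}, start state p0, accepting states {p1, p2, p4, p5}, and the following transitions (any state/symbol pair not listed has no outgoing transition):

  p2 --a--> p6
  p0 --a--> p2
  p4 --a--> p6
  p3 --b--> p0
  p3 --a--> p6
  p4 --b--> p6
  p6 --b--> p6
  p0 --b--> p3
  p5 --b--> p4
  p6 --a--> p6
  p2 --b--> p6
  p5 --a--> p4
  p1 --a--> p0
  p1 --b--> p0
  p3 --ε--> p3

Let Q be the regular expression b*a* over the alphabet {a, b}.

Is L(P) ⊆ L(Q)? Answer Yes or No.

Converting the expression Q to a DFA (subset construction, then merging equivalent states) gives the minimal DFA with states {q0, q1, q2}, start state q0, accepting states {q0, q1} and transitions q0: a→q1, b→q0; q1: a→q1, b→q2; q2: a→q2, b→q2.
Exploring the product automaton P × Q from the start pair (p0, q0), following both machines on each input symbol, reaches 5 state pairs: (p0, q0), (p2, q1), (p3, q0), (p6, q1), (p6, q2).
P accepts in {p1, p2, p4, p5} and Q accepts in {q0, q1}. The reachable pairs whose P-component is accepting are (p2, q1); in each of them the Q-component is accepting too, so the product for L(P) \ L(Q) (P-component accepting, Q-component rejecting) has no reachable accepting pair and the difference is empty.
Hence every string in L(P) is also in L(Q).

Yes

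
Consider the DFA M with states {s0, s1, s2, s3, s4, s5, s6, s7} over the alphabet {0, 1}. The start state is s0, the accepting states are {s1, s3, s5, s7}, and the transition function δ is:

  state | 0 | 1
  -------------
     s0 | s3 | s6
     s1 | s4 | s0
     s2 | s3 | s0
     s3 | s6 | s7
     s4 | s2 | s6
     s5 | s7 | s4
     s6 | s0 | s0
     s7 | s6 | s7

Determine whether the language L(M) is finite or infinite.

infinite

State s0 is reachable from the start and can reach an accepting state, and it lies on the cycle s0 → s3 → s6 → s0.
Traversing that cycle any number of times yields accepted strings of unbounded length, so the language is infinite.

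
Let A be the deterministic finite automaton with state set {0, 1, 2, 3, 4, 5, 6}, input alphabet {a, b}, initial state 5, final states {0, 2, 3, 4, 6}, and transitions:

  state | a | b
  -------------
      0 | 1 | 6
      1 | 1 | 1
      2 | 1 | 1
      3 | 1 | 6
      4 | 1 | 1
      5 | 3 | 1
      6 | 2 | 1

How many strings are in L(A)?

The useful subgraph on states {2, 3, 5, 6} is acyclic, so L(A) is finite; the longest accepting path visits 4 useful states, giving maximum string length 3.
Counting accepting paths from 5 by length: 1 of length 1, 1 of length 2, 1 of length 3. Total 3.

3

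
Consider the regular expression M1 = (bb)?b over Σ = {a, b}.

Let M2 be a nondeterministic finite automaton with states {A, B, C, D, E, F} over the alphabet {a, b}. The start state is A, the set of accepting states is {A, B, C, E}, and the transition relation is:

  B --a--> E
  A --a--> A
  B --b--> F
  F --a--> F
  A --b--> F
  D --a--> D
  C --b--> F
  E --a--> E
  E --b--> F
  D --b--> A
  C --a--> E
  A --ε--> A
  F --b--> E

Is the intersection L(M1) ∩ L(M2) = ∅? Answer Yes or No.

Converting the expression M1 to a DFA (subset construction, then merging equivalent states) gives the minimal DFA with states {r0, r1, r2, r3, r4}, start state r0, accepting states {r2, r4} and transitions r0: a→r1, b→r2; r1: a→r1, b→r1; r2: a→r1, b→r3; r3: a→r1, b→r4; r4: a→r1, b→r1.
Exploring the product automaton M1 × M2 from the start pair (r0, A), following both machines on each input symbol, reaches 7 state pairs: (r0, A), (r1, A), (r2, F), (r1, F), (r3, E), (r1, E), (r4, F).
M1 accepts in {r2, r4} and M2 accepts in {A, B, C, E}; no reachable pair has both components accepting, so no string drives both machines to acceptance simultaneously and L(M1) ∩ L(M2) = ∅.
So no string is accepted by both, and the intersection is empty.

Yes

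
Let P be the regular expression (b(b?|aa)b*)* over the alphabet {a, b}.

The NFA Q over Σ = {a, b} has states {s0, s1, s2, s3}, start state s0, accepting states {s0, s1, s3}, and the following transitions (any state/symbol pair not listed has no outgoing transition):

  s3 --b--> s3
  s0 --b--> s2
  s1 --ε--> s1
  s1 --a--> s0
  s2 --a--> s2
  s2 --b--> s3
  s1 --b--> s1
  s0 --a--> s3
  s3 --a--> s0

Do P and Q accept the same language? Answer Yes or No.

The string b is accepted by P but rejected by Q.
So L(P) ≠ L(Q).

No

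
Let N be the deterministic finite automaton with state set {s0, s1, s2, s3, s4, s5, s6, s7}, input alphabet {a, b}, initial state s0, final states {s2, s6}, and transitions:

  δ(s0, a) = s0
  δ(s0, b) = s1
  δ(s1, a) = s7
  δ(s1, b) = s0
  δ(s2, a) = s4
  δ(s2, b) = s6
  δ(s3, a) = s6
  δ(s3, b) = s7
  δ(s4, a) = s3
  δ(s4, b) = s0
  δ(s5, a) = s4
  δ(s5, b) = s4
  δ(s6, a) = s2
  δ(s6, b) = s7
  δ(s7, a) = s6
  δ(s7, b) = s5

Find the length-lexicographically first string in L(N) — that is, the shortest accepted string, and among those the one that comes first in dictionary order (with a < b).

baa

A breadth-first search from s0 reaches an accepting state first via the path s0 → s1 → s7 → s6 on input baa.
No string of length < 3 is accepted (BFS exhausts all shorter strings without reaching an accepting state), and baa is the lexicographically least accepting string of length 3.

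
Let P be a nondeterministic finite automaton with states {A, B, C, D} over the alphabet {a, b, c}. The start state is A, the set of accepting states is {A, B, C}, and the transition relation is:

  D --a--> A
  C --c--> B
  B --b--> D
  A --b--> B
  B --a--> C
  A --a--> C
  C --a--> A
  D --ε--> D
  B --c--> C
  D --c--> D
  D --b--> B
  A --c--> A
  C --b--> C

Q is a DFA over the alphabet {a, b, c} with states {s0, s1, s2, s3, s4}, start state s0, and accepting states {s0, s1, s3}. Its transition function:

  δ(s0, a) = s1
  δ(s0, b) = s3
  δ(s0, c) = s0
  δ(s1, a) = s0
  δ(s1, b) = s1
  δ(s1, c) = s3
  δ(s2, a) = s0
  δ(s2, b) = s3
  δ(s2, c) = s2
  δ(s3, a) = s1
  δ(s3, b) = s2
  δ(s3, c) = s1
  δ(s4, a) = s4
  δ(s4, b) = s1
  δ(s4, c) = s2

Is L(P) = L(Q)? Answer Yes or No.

Yes

Exploring the product automaton P × Q from the start pair (A, s0), following both machines on each input symbol, reaches 4 state pairs: (A, s0), (C, s1), (B, s3), (D, s2).
P accepts in {A, B, C} and Q accepts in {s0, s1, s3}. In every reachable pair the two components are either both accepting — (A, s0), (C, s1), (B, s3) — or both non-accepting, so no string is accepted by exactly one of the machines: L(P) \ L(Q) and L(Q) \ L(P) are both empty.
Hence every string is accepted by P iff it is accepted by Q, and the two languages coincide.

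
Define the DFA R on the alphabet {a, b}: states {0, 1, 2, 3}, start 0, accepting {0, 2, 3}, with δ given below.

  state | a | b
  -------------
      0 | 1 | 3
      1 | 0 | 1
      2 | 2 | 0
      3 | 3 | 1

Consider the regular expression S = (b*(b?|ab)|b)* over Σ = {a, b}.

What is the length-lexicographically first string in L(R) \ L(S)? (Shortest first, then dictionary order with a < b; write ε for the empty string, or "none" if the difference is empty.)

aa

The string aa is accepted by R but not by S.
No shorter string lies in the difference, and aa is the lexicographically first length-2 string in L(R) \ L(S).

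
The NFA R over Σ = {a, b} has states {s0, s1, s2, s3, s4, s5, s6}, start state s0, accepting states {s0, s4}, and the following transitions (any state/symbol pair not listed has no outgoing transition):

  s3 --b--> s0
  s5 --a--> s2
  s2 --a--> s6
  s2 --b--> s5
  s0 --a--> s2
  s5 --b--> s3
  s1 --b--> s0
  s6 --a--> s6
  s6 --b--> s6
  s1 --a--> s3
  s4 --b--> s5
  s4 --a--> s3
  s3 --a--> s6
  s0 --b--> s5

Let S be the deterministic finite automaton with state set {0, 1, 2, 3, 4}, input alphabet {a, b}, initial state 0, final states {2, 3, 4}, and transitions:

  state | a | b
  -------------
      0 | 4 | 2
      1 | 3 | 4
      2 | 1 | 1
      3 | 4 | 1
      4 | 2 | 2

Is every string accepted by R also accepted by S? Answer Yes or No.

The empty string ε is in L(R) but not in L(S).
So L(R) ⊄ L(S).

No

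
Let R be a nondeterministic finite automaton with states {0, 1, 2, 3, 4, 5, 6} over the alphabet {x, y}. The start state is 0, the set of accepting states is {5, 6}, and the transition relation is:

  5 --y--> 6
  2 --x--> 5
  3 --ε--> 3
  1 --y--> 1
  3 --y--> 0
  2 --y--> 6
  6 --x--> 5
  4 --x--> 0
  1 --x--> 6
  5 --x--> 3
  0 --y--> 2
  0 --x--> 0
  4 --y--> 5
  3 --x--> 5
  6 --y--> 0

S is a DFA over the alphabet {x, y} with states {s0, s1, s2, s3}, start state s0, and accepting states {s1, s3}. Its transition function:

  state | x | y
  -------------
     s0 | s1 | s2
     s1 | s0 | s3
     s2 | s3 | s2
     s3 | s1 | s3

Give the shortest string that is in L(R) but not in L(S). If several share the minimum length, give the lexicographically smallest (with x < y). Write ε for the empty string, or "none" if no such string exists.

The string yy is accepted by R but not by S.
No shorter string lies in the difference, and yy is the lexicographically first length-2 string in L(R) \ L(S).

yy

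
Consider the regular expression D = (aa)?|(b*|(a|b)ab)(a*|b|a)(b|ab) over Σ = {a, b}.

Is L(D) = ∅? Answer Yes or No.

No

The empty string ε matches the expression, so it belongs to L(D).
Since L(D) contains at least one string, it is not empty.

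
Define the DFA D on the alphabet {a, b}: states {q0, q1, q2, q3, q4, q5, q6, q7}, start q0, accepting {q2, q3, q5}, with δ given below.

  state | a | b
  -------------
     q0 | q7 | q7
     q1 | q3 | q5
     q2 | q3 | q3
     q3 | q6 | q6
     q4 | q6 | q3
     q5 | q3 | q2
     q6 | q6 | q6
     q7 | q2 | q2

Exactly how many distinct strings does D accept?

12

The useful subgraph on states {q0, q2, q3, q7} is acyclic, so L(D) is finite; the longest accepting path visits 4 useful states, giving maximum string length 3.
Counting accepting paths from q0 by length: 4 of length 2, 8 of length 3. Total 12.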